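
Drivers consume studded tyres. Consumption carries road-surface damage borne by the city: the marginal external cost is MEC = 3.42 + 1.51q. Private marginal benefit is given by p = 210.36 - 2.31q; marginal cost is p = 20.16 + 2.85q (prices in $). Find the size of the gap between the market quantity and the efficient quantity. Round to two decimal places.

8.86 units

Market equilibrium (private): 20.16 + 2.85q = 210.36 - 2.31q → q_m = 36.8605.
Social marginal benefit = demand − MEC = 206.94 - 3.82q.
Set SMB = MC: 206.94 - 3.82q = 20.16 + 2.85q → q* = 28.0030.
Gap = |36.8605 − 28.0030| = 8.8575.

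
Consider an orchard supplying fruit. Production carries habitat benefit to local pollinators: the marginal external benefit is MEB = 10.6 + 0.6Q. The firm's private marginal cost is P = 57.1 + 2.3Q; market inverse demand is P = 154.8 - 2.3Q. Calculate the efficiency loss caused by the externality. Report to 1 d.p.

Market equilibrium (private): 57.1 + 2.3Q = 154.8 - 2.3Q → Q_m = 21.2391.
Social marginal cost = private MC − MEB = 46.5 + 1.7Q.
Set SMC = demand: 46.5 + 1.7Q = 154.8 - 2.3Q → Q* = 27.0750.
The welfare-loss triangle has base |Q_m − Q*| and height MEB(Q_m) (the vertical gap between SMC and demand is zero at Q* and MEB at Q_m).
DWL = ½ × 5.8359 × 23.3435 = 68.1152.

DWL = 68.1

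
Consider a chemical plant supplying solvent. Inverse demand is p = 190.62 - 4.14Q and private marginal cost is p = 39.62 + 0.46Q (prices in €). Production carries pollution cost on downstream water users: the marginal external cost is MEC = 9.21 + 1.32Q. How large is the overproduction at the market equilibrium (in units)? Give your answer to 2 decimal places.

8.88 units

Market equilibrium (private): 39.62 + 0.46Q = 190.62 - 4.14Q → Q_m = 32.8261.
Social marginal cost = private MC + MEC = 48.83 + 1.78Q.
Set SMC = demand: 48.83 + 1.78Q = 190.62 - 4.14Q → Q* = 23.9510.
Gap = |32.8261 − 23.9510| = 8.8751.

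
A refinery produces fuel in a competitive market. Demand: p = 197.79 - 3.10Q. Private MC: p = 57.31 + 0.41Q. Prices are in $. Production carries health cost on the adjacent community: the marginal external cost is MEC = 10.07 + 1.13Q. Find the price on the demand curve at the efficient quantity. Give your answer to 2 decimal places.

P = $110.66

Social marginal cost = private MC + MEC = 67.38 + 1.54Q.
Set SMC = demand: 67.38 + 1.54Q = 197.79 - 3.10Q → Q* = 28.1056.
Consumer price on the demand curve at Q*: 197.79 − 3.10×28.1056 = 110.6626.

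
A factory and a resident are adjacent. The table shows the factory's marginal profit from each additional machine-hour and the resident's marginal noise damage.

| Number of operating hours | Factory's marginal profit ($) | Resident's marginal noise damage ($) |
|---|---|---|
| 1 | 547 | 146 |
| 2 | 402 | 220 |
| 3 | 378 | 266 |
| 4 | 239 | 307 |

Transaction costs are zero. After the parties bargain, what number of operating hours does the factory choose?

Bargaining reaches the level where marginal profit last exceeds marginal noise damage.
That holds through level 3 (378 ≥ 266) but not at 4 (239 < 307).

3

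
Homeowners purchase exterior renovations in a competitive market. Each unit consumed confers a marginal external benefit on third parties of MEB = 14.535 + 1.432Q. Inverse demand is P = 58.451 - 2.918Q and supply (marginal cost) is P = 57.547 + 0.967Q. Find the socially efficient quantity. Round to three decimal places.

Q* = 6.294

Social marginal benefit = demand + MEB = 72.986 - 1.486Q.
Set SMB = MC: 72.986 - 1.486Q = 57.547 + 0.967Q → Q* = 6.2939.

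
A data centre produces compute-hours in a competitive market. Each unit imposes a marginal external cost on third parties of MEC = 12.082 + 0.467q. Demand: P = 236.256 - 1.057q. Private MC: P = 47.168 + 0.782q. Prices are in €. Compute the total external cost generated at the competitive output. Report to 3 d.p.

€3710.888

Market equilibrium (private): 47.168 + 0.782q = 236.256 - 1.057q → q_m = 102.8211.
Total external cost = ∫₀^{q_m} (12.082 + 0.467q) dq = 12.082×102.8211 + ½×0.467×102.8211² = 3710.8882.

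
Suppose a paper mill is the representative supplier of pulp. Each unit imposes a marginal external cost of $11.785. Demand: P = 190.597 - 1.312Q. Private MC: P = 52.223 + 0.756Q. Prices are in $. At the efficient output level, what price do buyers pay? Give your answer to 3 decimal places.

Social marginal cost = private MC + MEC = 64.008 + 0.756Q.
Set SMC = demand: 64.008 + 0.756Q = 190.597 - 1.312Q → Q* = 61.2132.
Consumer price on the demand curve at Q*: 190.597 − 1.312×61.2132 = 110.2853.

P = $110.285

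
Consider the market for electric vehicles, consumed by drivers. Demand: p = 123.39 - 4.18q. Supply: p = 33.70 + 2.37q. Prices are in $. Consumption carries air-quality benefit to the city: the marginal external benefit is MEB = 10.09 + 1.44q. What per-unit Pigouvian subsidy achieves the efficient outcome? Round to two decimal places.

subsidy = $38.21 per unit

Social marginal benefit = demand + MEB = 133.48 - 2.74q.
Set SMB = MC: 133.48 - 2.74q = 33.70 + 2.37q → q* = 19.5264.
The Pigouvian subsidy equals MEB at q*: 10.09 + 1.44×19.5264 = 38.2080.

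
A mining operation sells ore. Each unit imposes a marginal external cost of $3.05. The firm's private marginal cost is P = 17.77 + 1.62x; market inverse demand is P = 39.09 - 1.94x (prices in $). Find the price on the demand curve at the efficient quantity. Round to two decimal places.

Social marginal cost = private MC + MEC = 20.82 + 1.62x.
Set SMC = demand: 20.82 + 1.62x = 39.09 - 1.94x → x* = 5.1320.
Consumer price on the demand curve at x*: 39.09 − 1.94×5.1320 = 29.1339.

P = $29.13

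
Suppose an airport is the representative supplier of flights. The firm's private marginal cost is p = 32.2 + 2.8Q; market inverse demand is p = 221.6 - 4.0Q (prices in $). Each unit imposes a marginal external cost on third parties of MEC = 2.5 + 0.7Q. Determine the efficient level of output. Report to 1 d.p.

Q* = 24.9

Social marginal cost = private MC + MEC = 34.7 + 3.5Q.
Set SMC = demand: 34.7 + 3.5Q = 221.6 - 4.0Q → Q* = 24.9200.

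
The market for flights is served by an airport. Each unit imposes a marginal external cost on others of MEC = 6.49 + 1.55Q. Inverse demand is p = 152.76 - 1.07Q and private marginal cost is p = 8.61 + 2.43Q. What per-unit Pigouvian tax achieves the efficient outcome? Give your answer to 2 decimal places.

tax = 48.74 per unit

Social marginal cost = private MC + MEC = 15.10 + 3.98Q.
Set SMC = demand: 15.10 + 3.98Q = 152.76 - 1.07Q → Q* = 27.2594.
The Pigouvian tax equals MEC at Q*: 6.49 + 1.55×27.2594 = 48.7421.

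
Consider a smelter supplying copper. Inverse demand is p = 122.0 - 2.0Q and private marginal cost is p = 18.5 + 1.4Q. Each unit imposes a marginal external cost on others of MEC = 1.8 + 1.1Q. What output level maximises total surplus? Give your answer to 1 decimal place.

Social marginal cost = private MC + MEC = 20.3 + 2.5Q.
Set SMC = demand: 20.3 + 2.5Q = 122.0 - 2.0Q → Q* = 22.6000.

Q* = 22.6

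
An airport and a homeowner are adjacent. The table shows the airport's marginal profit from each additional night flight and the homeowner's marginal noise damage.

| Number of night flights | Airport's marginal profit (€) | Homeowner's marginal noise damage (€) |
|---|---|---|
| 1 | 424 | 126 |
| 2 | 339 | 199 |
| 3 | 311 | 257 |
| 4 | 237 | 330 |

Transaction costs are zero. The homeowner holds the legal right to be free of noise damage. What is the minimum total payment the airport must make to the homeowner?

€582

Efficient level: marginal profit ≥ marginal noise damage through level 3, so k* = 3.
With the homeowner holding the right, the airport must at least compensate total damage at k*: 126 + 199 + 257 = 582.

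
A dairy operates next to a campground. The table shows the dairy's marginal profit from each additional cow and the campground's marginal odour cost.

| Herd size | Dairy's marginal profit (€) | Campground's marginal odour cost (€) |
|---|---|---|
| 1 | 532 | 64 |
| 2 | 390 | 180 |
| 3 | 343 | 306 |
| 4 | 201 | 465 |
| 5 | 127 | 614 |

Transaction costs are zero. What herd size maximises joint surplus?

3

Bargaining reaches the level where marginal profit last exceeds marginal odour cost.
That holds through level 3 (343 ≥ 306) but not at 4 (201 < 465).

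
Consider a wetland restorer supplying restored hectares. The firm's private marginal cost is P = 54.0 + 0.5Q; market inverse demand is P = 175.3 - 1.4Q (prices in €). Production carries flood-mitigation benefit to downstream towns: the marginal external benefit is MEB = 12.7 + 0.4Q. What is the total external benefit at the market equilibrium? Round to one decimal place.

€1626.0

Market equilibrium (private): 54.0 + 0.5Q = 175.3 - 1.4Q → Q_m = 63.8421.
Total external benefit = ∫₀^{Q_m} (12.7 + 0.4Q) dQ = 12.7×63.8421 + ½×0.4×63.8421² = 1625.9574.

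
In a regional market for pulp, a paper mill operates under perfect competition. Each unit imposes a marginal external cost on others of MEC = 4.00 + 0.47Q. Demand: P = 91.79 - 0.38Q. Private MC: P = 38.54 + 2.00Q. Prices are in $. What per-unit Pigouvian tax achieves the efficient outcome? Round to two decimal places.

tax = $12.12 per unit

Social marginal cost = private MC + MEC = 42.54 + 2.47Q.
Set SMC = demand: 42.54 + 2.47Q = 91.79 - 0.38Q → Q* = 17.2807.
The Pigouvian tax equals MEC at Q*: 4.00 + 0.47×17.2807 = 12.1219.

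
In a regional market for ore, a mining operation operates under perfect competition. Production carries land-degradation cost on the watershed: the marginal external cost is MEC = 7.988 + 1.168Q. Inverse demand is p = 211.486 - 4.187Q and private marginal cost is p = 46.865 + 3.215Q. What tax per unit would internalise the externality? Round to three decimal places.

tax = 29.335 per unit

Social marginal cost = private MC + MEC = 54.853 + 4.383Q.
Set SMC = demand: 54.853 + 4.383Q = 211.486 - 4.187Q → Q* = 18.2769.
The Pigouvian tax equals MEC at Q*: 7.988 + 1.168×18.2769 = 29.3354.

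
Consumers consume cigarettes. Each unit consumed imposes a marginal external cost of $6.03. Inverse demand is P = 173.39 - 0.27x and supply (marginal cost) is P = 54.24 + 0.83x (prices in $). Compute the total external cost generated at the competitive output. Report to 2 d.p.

$653.16

Market equilibrium (private): 54.24 + 0.83x = 173.39 - 0.27x → x_m = 108.3182.
Total external cost = MEC × x_m = 6.03 × 108.3182 = 653.1587.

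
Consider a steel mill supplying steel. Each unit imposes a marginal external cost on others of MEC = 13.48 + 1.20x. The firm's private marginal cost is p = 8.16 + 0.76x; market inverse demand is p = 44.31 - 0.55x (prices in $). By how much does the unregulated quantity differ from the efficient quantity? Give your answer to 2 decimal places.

18.56 units

Market equilibrium (private): 8.16 + 0.76x = 44.31 - 0.55x → x_m = 27.5954.
Social marginal cost = private MC + MEC = 21.64 + 1.96x.
Set SMC = demand: 21.64 + 1.96x = 44.31 - 0.55x → x* = 9.0319.
Gap = |27.5954 − 9.0319| = 18.5635.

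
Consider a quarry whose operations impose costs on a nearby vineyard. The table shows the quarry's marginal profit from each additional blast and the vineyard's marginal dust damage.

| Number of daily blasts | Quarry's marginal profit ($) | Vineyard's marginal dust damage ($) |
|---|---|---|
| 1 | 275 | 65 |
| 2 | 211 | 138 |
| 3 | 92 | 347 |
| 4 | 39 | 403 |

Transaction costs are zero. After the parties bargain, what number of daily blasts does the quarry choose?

2

Bargaining reaches the level where marginal profit last exceeds marginal dust damage.
That holds through level 2 (211 ≥ 138) but not at 3 (92 < 347).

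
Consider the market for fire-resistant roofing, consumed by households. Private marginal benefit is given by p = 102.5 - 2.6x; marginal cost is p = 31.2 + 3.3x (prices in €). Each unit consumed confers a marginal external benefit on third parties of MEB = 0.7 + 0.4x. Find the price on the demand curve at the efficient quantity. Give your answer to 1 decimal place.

P = €68.5

Social marginal benefit = demand + MEB = 103.2 - 2.2x.
Set SMB = MC: 103.2 - 2.2x = 31.2 + 3.3x → x* = 13.0909.
Consumer price on the demand curve at x*: 102.5 − 2.6×13.0909 = 68.4637.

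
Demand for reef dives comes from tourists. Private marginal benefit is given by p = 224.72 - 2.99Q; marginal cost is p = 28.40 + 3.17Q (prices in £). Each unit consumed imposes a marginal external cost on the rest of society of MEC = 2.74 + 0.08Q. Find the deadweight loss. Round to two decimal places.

Market equilibrium (private): 28.40 + 3.17Q = 224.72 - 2.99Q → Q_m = 31.8701.
Social marginal benefit = demand − MEC = 221.98 - 3.07Q.
Set SMB = MC: 221.98 - 3.07Q = 28.40 + 3.17Q → Q* = 31.0224.
The loss is the area between SMB and MC from Q* to Q_m; with linear curves that's a triangle of height MEC(Q_m).
DWL = ½ × 0.8477 × 5.2896 = 2.2420.

DWL = £2.24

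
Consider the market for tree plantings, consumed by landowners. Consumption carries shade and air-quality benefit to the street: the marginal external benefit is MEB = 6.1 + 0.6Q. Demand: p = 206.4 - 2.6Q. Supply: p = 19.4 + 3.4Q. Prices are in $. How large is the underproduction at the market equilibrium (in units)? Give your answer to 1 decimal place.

4.6 units

Market equilibrium (private): 19.4 + 3.4Q = 206.4 - 2.6Q → Q_m = 31.1667.
Social marginal benefit = demand + MEB = 212.5 - 2.0Q.
Set SMB = MC: 212.5 - 2.0Q = 19.4 + 3.4Q → Q* = 35.7593.
Gap = |31.1667 − 35.7593| = 4.5926.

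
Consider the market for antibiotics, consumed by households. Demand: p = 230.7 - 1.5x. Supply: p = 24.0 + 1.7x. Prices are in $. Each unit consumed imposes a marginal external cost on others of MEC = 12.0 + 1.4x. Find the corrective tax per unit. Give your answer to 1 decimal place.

tax = $71.3 per unit

Social marginal benefit = demand − MEC = 218.7 - 2.9x.
Set SMB = MC: 218.7 - 2.9x = 24.0 + 1.7x → x* = 42.3261.
The Pigouvian tax equals MEC at x*: 12.0 + 1.4×42.3261 = 71.2565.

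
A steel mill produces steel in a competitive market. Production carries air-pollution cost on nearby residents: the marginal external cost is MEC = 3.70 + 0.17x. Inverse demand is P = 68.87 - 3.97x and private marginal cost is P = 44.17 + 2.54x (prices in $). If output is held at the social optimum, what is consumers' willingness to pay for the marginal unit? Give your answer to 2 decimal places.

Social marginal cost = private MC + MEC = 47.87 + 2.71x.
Set SMC = demand: 47.87 + 2.71x = 68.87 - 3.97x → x* = 3.1437.
Consumer price on the demand curve at x*: 68.87 − 3.97×3.1437 = 56.3895.

P = $56.39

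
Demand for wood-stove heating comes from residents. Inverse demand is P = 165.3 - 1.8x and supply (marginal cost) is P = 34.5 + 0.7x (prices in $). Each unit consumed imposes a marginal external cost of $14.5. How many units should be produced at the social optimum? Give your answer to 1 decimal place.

x* = 46.5

Social marginal benefit = demand − MEC = 150.8 - 1.8x.
Set SMB = MC: 150.8 - 1.8x = 34.5 + 0.7x → x* = 46.5200.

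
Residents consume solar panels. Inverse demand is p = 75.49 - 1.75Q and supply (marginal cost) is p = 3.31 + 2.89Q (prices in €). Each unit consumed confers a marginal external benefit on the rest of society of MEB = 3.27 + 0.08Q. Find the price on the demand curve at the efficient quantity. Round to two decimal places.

P = €46.53

Social marginal benefit = demand + MEB = 78.76 - 1.67Q.
Set SMB = MC: 78.76 - 1.67Q = 3.31 + 2.89Q → Q* = 16.5461.
Consumer price on the demand curve at Q*: 75.49 − 1.75×16.5461 = 46.5343.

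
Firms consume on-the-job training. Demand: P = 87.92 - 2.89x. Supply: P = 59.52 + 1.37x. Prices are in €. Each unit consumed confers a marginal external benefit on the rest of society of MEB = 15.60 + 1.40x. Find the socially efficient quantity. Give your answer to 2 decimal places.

x* = 15.38

Social marginal benefit = demand + MEB = 103.52 - 1.49x.
Set SMB = MC: 103.52 - 1.49x = 59.52 + 1.37x → x* = 15.3846.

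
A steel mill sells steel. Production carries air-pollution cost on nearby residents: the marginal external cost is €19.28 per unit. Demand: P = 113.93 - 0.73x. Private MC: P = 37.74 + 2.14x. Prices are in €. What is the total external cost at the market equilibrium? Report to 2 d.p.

€511.83

Market equilibrium (private): 37.74 + 2.14x = 113.93 - 0.73x → x_m = 26.5470.
Total external cost = MEC × x_m = 19.28 × 26.5470 = 511.8262.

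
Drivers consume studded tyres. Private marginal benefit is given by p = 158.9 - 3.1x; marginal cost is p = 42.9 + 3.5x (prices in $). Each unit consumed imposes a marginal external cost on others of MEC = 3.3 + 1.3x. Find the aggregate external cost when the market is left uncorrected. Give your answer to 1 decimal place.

Market equilibrium (private): 42.9 + 3.5x = 158.9 - 3.1x → x_m = 17.5758.
Total external cost = ∫₀^{x_m} (3.3 + 1.3x) dx = 3.3×17.5758 + ½×1.3×17.5758² = 258.7908.

$258.8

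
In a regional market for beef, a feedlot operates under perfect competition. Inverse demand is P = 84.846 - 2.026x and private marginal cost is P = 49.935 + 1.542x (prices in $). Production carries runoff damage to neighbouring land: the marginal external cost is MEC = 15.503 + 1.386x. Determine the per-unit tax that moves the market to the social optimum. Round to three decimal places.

tax = $20.933 per unit

Social marginal cost = private MC + MEC = 65.438 + 2.928x.
Set SMC = demand: 65.438 + 2.928x = 84.846 - 2.026x → x* = 3.9176.
The Pigouvian tax equals MEC at x*: 15.503 + 1.386×3.9176 = 20.9328.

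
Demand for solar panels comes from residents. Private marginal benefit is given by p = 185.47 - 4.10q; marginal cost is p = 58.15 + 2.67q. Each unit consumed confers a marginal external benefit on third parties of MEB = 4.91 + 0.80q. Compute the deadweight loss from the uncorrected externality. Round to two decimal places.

DWL = 33.35

Market equilibrium (private): 58.15 + 2.67q = 185.47 - 4.10q → q_m = 18.8065.
Social marginal benefit = demand + MEB = 190.38 - 3.30q.
Set SMB = MC: 190.38 - 3.30q = 58.15 + 2.67q → q* = 22.1491.
Height of the DWL triangle at q_m is SMB(q_m) − MC(q_m) = MEB(q_m) = 19.9552.
DWL = ½ × 3.3426 × 19.9552 = 33.3511.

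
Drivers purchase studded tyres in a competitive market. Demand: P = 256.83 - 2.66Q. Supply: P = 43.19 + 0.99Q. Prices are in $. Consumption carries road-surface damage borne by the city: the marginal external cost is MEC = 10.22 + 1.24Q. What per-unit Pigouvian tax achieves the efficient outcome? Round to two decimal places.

Social marginal benefit = demand − MEC = 246.61 - 3.90Q.
Set SMB = MC: 246.61 - 3.90Q = 43.19 + 0.99Q → Q* = 41.5992.
The Pigouvian tax equals MEC at Q*: 10.22 + 1.24×41.5992 = 61.8030.

tax = $61.80 per unit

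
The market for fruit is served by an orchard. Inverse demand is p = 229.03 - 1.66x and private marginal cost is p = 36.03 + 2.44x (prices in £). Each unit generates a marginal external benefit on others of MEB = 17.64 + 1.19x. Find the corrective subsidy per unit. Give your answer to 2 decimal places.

subsidy = £103.78 per unit

Social marginal cost = private MC − MEB = 18.39 + 1.25x.
Set SMC = demand: 18.39 + 1.25x = 229.03 - 1.66x → x* = 72.3849.
The Pigouvian subsidy equals MEB at x*: 17.64 + 1.19×72.3849 = 103.7780.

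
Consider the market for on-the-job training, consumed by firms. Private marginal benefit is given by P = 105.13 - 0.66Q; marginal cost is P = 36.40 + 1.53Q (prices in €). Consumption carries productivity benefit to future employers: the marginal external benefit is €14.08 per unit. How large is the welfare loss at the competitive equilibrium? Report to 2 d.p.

Market equilibrium (private): 36.40 + 1.53Q = 105.13 - 0.66Q → Q_m = 31.3836.
Social marginal benefit = demand + MEB = 119.21 - 0.66Q.
Set SMB = MC: 119.21 - 0.66Q = 36.40 + 1.53Q → Q* = 37.8128.
Height of the DWL triangle at Q_m is SMB(Q_m) − MC(Q_m) = MEB(Q_m) = 14.0800.
DWL = ½ × 6.4292 × 14.0800 = 45.2616.

DWL = €45.26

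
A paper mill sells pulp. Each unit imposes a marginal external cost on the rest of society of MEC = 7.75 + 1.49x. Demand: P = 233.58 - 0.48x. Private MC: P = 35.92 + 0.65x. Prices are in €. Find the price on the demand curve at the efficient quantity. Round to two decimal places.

Social marginal cost = private MC + MEC = 43.67 + 2.14x.
Set SMC = demand: 43.67 + 2.14x = 233.58 - 0.48x → x* = 72.4847.
Consumer price on the demand curve at x*: 233.58 − 0.48×72.4847 = 198.7873.

P = €198.79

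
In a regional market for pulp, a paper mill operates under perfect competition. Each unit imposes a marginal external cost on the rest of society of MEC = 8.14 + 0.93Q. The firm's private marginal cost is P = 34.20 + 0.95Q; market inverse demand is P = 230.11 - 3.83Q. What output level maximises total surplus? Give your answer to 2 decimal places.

Q* = 32.88

Social marginal cost = private MC + MEC = 42.34 + 1.88Q.
Set SMC = demand: 42.34 + 1.88Q = 230.11 - 3.83Q → Q* = 32.8844.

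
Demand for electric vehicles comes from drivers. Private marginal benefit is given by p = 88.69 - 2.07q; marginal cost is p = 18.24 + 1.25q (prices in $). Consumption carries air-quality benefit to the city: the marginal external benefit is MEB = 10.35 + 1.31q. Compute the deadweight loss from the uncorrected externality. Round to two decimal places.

Market equilibrium (private): 18.24 + 1.25q = 88.69 - 2.07q → q_m = 21.2199.
Social marginal benefit = demand + MEB = 99.04 - 0.76q.
Set SMB = MC: 99.04 - 0.76q = 18.24 + 1.25q → q* = 40.1990.
The welfare-loss triangle has base |q_m − q*| and height MEB(q_m) (the vertical gap between SMB and MC is zero at q* and MEB at q_m).
DWL = ½ × 18.9791 × 38.1480 = 362.0074.

DWL = $362.01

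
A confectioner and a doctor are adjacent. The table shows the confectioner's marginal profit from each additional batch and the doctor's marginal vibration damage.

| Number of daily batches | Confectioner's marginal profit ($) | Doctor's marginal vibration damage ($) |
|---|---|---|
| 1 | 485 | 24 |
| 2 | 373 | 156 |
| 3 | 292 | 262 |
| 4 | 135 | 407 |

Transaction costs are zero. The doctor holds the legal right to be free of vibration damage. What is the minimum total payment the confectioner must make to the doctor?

$442

Efficient level: marginal profit ≥ marginal vibration damage through level 3, so k* = 3.
With the doctor holding the right, the confectioner must at least compensate total damage at k*: 24 + 156 + 262 = 442.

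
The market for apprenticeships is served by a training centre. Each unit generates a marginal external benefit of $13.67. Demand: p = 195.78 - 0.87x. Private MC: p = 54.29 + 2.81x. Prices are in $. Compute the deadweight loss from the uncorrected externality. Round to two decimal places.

DWL = $25.39

Market equilibrium (private): 54.29 + 2.81x = 195.78 - 0.87x → x_m = 38.4484.
Social marginal cost = private MC − MEB = 40.62 + 2.81x.
Set SMC = demand: 40.62 + 2.81x = 195.78 - 0.87x → x* = 42.1630.
Height of the DWL triangle at x_m is demand(x_m) − SMC(x_m) = MEB(x_m) = 13.6700.
DWL = ½ × 3.7146 × 13.6700 = 25.3893.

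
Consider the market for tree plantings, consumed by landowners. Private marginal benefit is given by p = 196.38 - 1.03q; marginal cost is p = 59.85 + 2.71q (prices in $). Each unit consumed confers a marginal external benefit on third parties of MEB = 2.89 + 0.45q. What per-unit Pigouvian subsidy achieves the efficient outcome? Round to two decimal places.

Social marginal benefit = demand + MEB = 199.27 - 0.58q.
Set SMB = MC: 199.27 - 0.58q = 59.85 + 2.71q → q* = 42.3769.
The Pigouvian subsidy equals MEB at q*: 2.89 + 0.45×42.3769 = 21.9596.

subsidy = $21.96 per unit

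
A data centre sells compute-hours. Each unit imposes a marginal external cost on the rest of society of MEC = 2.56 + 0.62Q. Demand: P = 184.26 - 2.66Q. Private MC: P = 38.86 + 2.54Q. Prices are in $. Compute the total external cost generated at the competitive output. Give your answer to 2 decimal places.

Market equilibrium (private): 38.86 + 2.54Q = 184.26 - 2.66Q → Q_m = 27.9615.
Total external cost = ∫₀^{Q_m} (2.56 + 0.62Q) dQ = 2.56×27.9615 + ½×0.62×27.9615² = 313.9535.

$313.95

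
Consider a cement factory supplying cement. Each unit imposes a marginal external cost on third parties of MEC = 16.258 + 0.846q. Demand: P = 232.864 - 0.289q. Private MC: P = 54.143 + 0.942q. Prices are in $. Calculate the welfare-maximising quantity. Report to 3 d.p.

Social marginal cost = private MC + MEC = 70.401 + 1.788q.
Set SMC = demand: 70.401 + 1.788q = 232.864 - 0.289q → q* = 78.2200.

q* = 78.220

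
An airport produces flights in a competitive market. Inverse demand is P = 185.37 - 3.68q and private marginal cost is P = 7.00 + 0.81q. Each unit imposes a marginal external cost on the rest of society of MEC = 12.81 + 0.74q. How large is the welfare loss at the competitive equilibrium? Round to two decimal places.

Market equilibrium (private): 7.00 + 0.81q = 185.37 - 3.68q → q_m = 39.7261.
Social marginal cost = private MC + MEC = 19.81 + 1.55q.
Set SMC = demand: 19.81 + 1.55q = 185.37 - 3.68q → q* = 31.6558.
Height of the DWL triangle at q_m is SMC(q_m) − demand(q_m) = MEC(q_m) = 42.2073.
DWL = ½ × 8.0703 × 42.2073 = 170.3128.

DWL = 170.31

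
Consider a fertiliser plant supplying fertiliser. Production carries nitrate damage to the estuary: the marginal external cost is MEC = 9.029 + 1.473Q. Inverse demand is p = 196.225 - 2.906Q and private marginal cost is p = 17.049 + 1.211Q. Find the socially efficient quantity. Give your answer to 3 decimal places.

Q* = 30.438

Social marginal cost = private MC + MEC = 26.078 + 2.684Q.
Set SMC = demand: 26.078 + 2.684Q = 196.225 - 2.906Q → Q* = 30.4377.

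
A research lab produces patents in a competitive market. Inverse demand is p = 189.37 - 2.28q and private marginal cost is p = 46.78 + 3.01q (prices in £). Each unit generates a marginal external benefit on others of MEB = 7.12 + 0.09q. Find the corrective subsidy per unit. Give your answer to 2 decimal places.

subsidy = £9.71 per unit

Social marginal cost = private MC − MEB = 39.66 + 2.92q.
Set SMC = demand: 39.66 + 2.92q = 189.37 - 2.28q → q* = 28.7904.
The Pigouvian subsidy equals MEB at q*: 7.12 + 0.09×28.7904 = 9.7111.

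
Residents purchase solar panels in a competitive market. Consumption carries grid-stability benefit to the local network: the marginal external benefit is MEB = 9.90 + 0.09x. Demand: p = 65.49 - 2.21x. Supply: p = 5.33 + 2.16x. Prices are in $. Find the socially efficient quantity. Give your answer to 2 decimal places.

Social marginal benefit = demand + MEB = 75.39 - 2.12x.
Set SMB = MC: 75.39 - 2.12x = 5.33 + 2.16x → x* = 16.3692.

x* = 16.37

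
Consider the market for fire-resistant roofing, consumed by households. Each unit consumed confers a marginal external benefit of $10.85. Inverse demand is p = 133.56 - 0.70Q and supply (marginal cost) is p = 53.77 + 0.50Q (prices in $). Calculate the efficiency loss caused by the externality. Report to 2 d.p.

Market equilibrium (private): 53.77 + 0.50Q = 133.56 - 0.70Q → Q_m = 66.4917.
Social marginal benefit = demand + MEB = 144.41 - 0.70Q.
Set SMB = MC: 144.41 - 0.70Q = 53.77 + 0.50Q → Q* = 75.5333.
Height of the DWL triangle at Q_m is SMB(Q_m) − MC(Q_m) = MEB(Q_m) = 10.8500.
DWL = ½ × 9.0416 × 10.8500 = 49.0507.

DWL = $49.05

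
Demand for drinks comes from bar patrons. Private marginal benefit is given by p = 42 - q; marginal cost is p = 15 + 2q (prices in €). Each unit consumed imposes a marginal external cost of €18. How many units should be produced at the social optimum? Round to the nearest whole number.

Social marginal benefit = demand − MEC = 24 - q.
Set SMB = MC: 24 - q = 15 + 2q → q* = 3.0000.

q* = 3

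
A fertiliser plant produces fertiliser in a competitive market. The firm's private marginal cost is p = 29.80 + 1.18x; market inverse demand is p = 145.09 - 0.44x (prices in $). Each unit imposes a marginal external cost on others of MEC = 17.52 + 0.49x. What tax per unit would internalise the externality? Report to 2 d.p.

Social marginal cost = private MC + MEC = 47.32 + 1.67x.
Set SMC = demand: 47.32 + 1.67x = 145.09 - 0.44x → x* = 46.3365.
The Pigouvian tax equals MEC at x*: 17.52 + 0.49×46.3365 = 40.2249.

tax = $40.22 per unit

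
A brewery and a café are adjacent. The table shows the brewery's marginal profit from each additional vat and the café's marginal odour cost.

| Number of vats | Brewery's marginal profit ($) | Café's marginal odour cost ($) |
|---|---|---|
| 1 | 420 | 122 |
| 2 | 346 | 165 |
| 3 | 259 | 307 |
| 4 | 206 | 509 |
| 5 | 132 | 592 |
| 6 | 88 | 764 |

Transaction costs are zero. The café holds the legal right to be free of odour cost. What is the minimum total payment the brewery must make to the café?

Efficient level: marginal profit ≥ marginal odour cost through level 2, so k* = 2.
With the café holding the right, the brewery must at least compensate total damage at k*: 122 + 165 = 287.

$287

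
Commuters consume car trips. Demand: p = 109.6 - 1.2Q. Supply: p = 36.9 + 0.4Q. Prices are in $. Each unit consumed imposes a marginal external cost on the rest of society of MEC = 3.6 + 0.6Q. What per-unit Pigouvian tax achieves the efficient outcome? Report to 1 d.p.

tax = $22.4 per unit

Social marginal benefit = demand − MEC = 106.0 - 1.8Q.
Set SMB = MC: 106.0 - 1.8Q = 36.9 + 0.4Q → Q* = 31.4091.
The Pigouvian tax equals MEC at Q*: 3.6 + 0.6×31.4091 = 22.4455.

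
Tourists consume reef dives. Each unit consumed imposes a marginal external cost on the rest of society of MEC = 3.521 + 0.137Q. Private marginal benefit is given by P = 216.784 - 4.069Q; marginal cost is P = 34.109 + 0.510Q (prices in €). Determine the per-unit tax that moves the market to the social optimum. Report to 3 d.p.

Social marginal benefit = demand − MEC = 213.263 - 4.206Q.
Set SMB = MC: 213.263 - 4.206Q = 34.109 + 0.510Q → Q* = 37.9885.
The Pigouvian tax equals MEC at Q*: 3.521 + 0.137×37.9885 = 8.7254.

tax = €8.725 per unit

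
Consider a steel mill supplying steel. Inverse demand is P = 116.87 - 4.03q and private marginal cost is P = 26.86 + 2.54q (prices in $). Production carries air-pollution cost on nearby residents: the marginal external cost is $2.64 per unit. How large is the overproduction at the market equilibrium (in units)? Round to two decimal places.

Market equilibrium (private): 26.86 + 2.54q = 116.87 - 4.03q → q_m = 13.7002.
Social marginal cost = private MC + MEC = 29.50 + 2.54q.
Set SMC = demand: 29.50 + 2.54q = 116.87 - 4.03q → q* = 13.2983.
Gap = |13.7002 − 13.2983| = 0.4019.

0.40 units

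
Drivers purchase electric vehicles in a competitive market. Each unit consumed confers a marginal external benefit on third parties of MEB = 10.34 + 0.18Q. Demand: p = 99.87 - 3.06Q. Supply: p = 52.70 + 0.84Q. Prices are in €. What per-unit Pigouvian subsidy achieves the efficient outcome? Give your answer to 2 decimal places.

Social marginal benefit = demand + MEB = 110.21 - 2.88Q.
Set SMB = MC: 110.21 - 2.88Q = 52.70 + 0.84Q → Q* = 15.4597.
The Pigouvian subsidy equals MEB at Q*: 10.34 + 0.18×15.4597 = 13.1227.

subsidy = €13.12 per unit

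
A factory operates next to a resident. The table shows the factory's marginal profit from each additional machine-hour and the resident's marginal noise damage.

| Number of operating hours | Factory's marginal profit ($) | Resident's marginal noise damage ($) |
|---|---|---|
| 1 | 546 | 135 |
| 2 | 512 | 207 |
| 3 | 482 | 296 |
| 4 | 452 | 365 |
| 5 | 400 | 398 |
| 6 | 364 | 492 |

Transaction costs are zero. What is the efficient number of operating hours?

Bargaining reaches the level where marginal profit last exceeds marginal noise damage.
That holds through level 5 (400 ≥ 398) but not at 6 (364 < 492).

5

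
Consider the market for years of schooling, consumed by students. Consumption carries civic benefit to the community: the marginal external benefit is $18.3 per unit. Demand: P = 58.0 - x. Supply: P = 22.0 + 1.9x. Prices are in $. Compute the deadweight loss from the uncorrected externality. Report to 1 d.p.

DWL = $57.7

Market equilibrium (private): 22.0 + 1.9x = 58.0 - x → x_m = 12.4138.
Social marginal benefit = demand + MEB = 76.3 - x.
Set SMB = MC: 76.3 - x = 22.0 + 1.9x → x* = 18.7241.
The loss is the area between SMB and MC from x* to x_m; with linear curves that's a triangle of height MEB(x_m).
DWL = ½ × 6.3103 × 18.3000 = 57.7392.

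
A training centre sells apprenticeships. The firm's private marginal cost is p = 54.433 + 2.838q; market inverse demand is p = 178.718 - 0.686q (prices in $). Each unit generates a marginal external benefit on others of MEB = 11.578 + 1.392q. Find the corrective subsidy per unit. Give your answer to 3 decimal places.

subsidy = $100.284 per unit

Social marginal cost = private MC − MEB = 42.855 + 1.446q.
Set SMC = demand: 42.855 + 1.446q = 178.718 - 0.686q → q* = 63.7256.
The Pigouvian subsidy equals MEB at q*: 11.578 + 1.392×63.7256 = 100.2840.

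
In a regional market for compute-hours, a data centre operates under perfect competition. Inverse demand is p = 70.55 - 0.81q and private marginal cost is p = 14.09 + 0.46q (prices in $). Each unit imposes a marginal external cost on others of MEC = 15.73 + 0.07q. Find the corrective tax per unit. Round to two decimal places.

Social marginal cost = private MC + MEC = 29.82 + 0.53q.
Set SMC = demand: 29.82 + 0.53q = 70.55 - 0.81q → q* = 30.3955.
The Pigouvian tax equals MEC at q*: 15.73 + 0.07×30.3955 = 17.8577.

tax = $17.86 per unit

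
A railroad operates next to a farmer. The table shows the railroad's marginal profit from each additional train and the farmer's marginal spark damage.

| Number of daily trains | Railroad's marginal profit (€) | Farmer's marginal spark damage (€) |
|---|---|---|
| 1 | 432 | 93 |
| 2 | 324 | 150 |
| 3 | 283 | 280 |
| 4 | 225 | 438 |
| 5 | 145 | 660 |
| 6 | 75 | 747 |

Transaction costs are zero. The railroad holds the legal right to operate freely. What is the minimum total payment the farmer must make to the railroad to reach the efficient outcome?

Left alone the railroad would choose level 6 (marginal profit stays positive).
Efficient level: k* = 3 (marginal profit ≥ marginal spark damage through 3).
The farmer must at least cover the railroad's forgone profit from cutting 6→3: 225 + 145 + 75 = 445.

€445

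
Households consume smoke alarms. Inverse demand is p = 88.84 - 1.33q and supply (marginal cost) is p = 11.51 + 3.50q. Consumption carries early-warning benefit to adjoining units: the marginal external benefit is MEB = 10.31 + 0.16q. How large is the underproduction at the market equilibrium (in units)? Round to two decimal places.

Market equilibrium (private): 11.51 + 3.50q = 88.84 - 1.33q → q_m = 16.0104.
Social marginal benefit = demand + MEB = 99.15 - 1.17q.
Set SMB = MC: 99.15 - 1.17q = 11.51 + 3.50q → q* = 18.7666.
Gap = |16.0104 − 18.7666| = 2.7562.

2.76 units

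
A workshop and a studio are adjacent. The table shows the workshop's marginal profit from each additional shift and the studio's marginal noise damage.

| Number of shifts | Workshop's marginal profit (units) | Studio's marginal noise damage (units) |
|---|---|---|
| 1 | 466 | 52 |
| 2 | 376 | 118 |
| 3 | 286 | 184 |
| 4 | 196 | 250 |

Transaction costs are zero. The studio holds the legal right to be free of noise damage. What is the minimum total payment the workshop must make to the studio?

Efficient level: marginal profit ≥ marginal noise damage through level 3, so k* = 3.
With the studio holding the right, the workshop must at least compensate total damage at k*: 52 + 118 + 184 = 354.

354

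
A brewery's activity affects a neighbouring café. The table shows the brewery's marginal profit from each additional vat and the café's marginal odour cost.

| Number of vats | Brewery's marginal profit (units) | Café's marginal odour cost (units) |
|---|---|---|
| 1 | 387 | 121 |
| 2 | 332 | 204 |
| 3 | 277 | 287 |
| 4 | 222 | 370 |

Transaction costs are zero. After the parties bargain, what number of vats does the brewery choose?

Bargaining reaches the level where marginal profit last exceeds marginal odour cost.
That holds through level 2 (332 ≥ 204) but not at 3 (277 < 287).

2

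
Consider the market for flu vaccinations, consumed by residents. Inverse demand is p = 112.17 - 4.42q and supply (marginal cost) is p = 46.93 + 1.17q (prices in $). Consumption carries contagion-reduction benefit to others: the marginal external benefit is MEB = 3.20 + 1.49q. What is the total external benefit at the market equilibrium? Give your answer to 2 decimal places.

$138.82

Market equilibrium (private): 46.93 + 1.17q = 112.17 - 4.42q → q_m = 11.6708.
Total external benefit = ∫₀^{q_m} (3.20 + 1.49q) dq = 3.20×11.6708 + ½×1.49×11.6708² = 138.8212.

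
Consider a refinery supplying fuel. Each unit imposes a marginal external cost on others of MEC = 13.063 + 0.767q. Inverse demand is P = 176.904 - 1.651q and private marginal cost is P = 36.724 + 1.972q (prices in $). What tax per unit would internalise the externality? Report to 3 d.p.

tax = $35.272 per unit

Social marginal cost = private MC + MEC = 49.787 + 2.739q.
Set SMC = demand: 49.787 + 2.739q = 176.904 - 1.651q → q* = 28.9560.
The Pigouvian tax equals MEC at q*: 13.063 + 0.767×28.9560 = 35.2723.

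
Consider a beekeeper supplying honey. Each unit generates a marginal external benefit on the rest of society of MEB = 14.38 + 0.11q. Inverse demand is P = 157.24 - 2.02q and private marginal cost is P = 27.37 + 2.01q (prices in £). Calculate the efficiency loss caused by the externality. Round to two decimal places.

DWL = £40.98

Market equilibrium (private): 27.37 + 2.01q = 157.24 - 2.02q → q_m = 32.2258.
Social marginal cost = private MC − MEB = 12.99 + 1.90q.
Set SMC = demand: 12.99 + 1.90q = 157.24 - 2.02q → q* = 36.7985.
Between q* and q_m the wedge demand − SMC runs linearly from 0 to MEB(q_m), so the loss is a triangle.
DWL = ½ × 4.5727 × 17.9248 = 40.9824.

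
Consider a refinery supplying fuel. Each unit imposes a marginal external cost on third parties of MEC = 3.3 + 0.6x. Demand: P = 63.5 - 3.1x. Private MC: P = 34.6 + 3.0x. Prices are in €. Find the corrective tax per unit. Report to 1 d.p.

tax = €5.6 per unit

Social marginal cost = private MC + MEC = 37.9 + 3.6x.
Set SMC = demand: 37.9 + 3.6x = 63.5 - 3.1x → x* = 3.8209.
The Pigouvian tax equals MEC at x*: 3.3 + 0.6×3.8209 = 5.5925.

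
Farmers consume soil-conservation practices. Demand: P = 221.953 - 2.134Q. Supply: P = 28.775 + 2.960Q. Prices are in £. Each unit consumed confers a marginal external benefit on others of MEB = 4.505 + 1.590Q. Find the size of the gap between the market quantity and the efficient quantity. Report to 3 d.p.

18.494 units

Market equilibrium (private): 28.775 + 2.960Q = 221.953 - 2.134Q → Q_m = 37.9227.
Social marginal benefit = demand + MEB = 226.458 - 0.544Q.
Set SMB = MC: 226.458 - 0.544Q = 28.775 + 2.960Q → Q* = 56.4164.
Gap = |37.9227 − 56.4164| = 18.4937.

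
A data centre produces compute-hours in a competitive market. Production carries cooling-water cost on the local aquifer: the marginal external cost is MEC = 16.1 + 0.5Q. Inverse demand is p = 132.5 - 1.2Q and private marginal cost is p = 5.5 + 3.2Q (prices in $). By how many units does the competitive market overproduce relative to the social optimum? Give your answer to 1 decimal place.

6.2 units

Market equilibrium (private): 5.5 + 3.2Q = 132.5 - 1.2Q → Q_m = 28.8636.
Social marginal cost = private MC + MEC = 21.6 + 3.7Q.
Set SMC = demand: 21.6 + 3.7Q = 132.5 - 1.2Q → Q* = 22.6327.
Gap = |28.8636 − 22.6327| = 6.2309.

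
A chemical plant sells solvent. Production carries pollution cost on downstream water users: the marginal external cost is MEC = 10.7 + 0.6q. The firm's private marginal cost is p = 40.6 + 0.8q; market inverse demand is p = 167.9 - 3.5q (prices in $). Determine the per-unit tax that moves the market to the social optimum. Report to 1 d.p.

tax = $25.0 per unit

Social marginal cost = private MC + MEC = 51.3 + 1.4q.
Set SMC = demand: 51.3 + 1.4q = 167.9 - 3.5q → q* = 23.7959.
The Pigouvian tax equals MEC at q*: 10.7 + 0.6×23.7959 = 24.9775.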